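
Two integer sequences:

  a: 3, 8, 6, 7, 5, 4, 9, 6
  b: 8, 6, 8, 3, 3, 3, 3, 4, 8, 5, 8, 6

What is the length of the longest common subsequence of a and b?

Pick 3 (a #1, b #7); then 8 (a #2, b #9); then 5 (a #5, b #10); then 6 (a #8, b #12); all 4 values appear in both, in order. Since dp[8][12] = 4, nothing longer is possible.

4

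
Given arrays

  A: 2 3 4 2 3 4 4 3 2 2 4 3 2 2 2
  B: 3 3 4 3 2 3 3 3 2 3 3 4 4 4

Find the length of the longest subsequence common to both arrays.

Taking 2 (A #1, B #5), then 3 (A #2, B #8), then 2 (A #4, B #9), then 3 (A #5, B #11), then 4 (A #6, B #12), then 4 (A #7, B #13), then 4 (A #11, B #14) gives a common subsequence of length 7. The LCS DP gives dp[15][14] = 7, so this is optimal.

7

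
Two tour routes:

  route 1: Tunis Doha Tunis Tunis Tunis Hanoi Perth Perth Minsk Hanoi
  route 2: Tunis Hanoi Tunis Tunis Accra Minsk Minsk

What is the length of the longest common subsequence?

One common subsequence of length 4: Tunis [1,1], Tunis [3,3], Tunis [4,4], Minsk [9,7]. dp[10][7] = 4 confirms this is the maximum.

4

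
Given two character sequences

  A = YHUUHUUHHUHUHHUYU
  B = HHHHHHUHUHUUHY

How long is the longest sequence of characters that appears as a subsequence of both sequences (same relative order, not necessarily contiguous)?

10

One common subsequence of length 10: H at A[2]=B[3], then H at A[5]=B[4], then H at A[8]=B[5], then H at A[9]=B[6], then U at A[10]=B[7], then H at A[11]=B[8], then U at A[12]=B[9], then H at A[13]=B[10], then H at A[14]=B[13], then Y at A[16]=B[14], and the DP table's final entry dp[17][14] is also 10, so no common subsequence is longer.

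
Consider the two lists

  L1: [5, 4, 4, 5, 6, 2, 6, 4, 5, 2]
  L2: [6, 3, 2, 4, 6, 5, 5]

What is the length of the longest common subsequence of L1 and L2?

Let dp[i][j] be the LCS length of the first i values of L1 and the first j values of L2. dp[i][j] = dp[i-1][j-1]+1 when the i-th and j-th values match, else max(dp[i-1][j], dp[i][j-1]).
    ·  6  3  2  4  6  5  5
 ·  0  0  0  0  0  0  0  0
 5  0  0  0  0  0  0  1  1
 4  0  0  0  0  1  1  1  1
 4  0  0  0  0  1  1  1  1
 5  0  0  0  0  1  1  2  2
 6  0  1  1  1  1  2  2  2
 2  0  1  1  2  2  2  2  2
 6  0  1  1  2  2  3  3  3
 4  0  1  1  2  3  3  3  3
 5  0  1  1  2  3  3  4  4
 2  0  1  1  2  3  3  4  4
dp[10][7] = 4. One LCS (by backtracking along matches): 6, 2, 6, 5.

4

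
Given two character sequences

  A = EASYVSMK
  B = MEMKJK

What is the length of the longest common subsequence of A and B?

One common subsequence of length 3: E [1,2], M [7,3], K [8,6]. The LCS DP gives dp[8][6] = 3, so this is optimal.

3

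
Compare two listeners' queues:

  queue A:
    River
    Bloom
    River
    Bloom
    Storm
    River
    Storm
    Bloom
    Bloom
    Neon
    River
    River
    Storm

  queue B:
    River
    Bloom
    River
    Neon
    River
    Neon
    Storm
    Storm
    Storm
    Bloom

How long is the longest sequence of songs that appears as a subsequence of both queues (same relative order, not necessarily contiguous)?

6

Match River (queue A #1, queue B #1); then Bloom (queue A #2, queue B #2); then River (queue A #3, queue B #5); then Storm (queue A #5, queue B #8); then Storm (queue A #7, queue B #9); then Bloom (queue A #9, queue B #10) — 6 songs in the same relative order in both. dp[13][10] = 6 confirms this is the maximum.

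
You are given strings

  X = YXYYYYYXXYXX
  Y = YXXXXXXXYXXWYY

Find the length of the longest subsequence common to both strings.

7

One common subsequence of length 7: Y at X[1]=Y[1] → X at X[2]=Y[6] → X at X[8]=Y[7] → X at X[9]=Y[8] → Y at X[10]=Y[9] → X at X[11]=Y[10] → X at X[12]=Y[11]. Since dp[12][14] = 7, nothing longer is possible.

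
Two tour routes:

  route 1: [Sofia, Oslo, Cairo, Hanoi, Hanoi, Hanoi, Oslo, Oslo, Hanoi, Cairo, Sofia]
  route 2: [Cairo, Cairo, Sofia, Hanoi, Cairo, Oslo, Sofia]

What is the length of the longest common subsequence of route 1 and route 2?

4

Pick Sofia (route 1 #1, route 2 #3); then Cairo (route 1 #3, route 2 #5); then Oslo (route 1 #8, route 2 #6); then Sofia (route 1 #11, route 2 #7); all 4 stops appear in both, in order. dp[11][7] = 4 confirms this is the maximum.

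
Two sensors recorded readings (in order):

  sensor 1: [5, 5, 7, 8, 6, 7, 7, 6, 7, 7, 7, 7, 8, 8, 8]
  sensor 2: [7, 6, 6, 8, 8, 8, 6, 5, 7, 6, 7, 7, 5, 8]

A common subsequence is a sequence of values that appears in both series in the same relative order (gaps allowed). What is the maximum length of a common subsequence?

Taking 7 (sensor 1 #3, sensor 2 #1); then 8 (sensor 1 #4, sensor 2 #6); then 6 (sensor 1 #5, sensor 2 #7); then 7 (sensor 1 #7, sensor 2 #9); then 6 (sensor 1 #8, sensor 2 #10); then 7 (sensor 1 #9, sensor 2 #11); then 7 (sensor 1 #10, sensor 2 #12); then 8 (sensor 1 #15, sensor 2 #14) gives a common subsequence of length 8, and the DP table's final entry dp[15][14] is also 8, so no common subsequence is longer.

8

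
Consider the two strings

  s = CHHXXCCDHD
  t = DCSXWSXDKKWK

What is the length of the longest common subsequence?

Taking C (s #1, t #2); then X (s #4, t #4); then X (s #5, t #7); then D (s #8, t #8) gives a common subsequence of length 4. Since dp[10][12] = 4, nothing longer is possible.

4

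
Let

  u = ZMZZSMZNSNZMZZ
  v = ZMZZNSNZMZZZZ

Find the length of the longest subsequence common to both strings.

Pick Z [1,1], M [2,2], Z [4,3], Z [7,4], N [8,5], S [9,6], N [10,7], Z [11,8], M [12,9], Z [13,12], Z [14,13]; all 11 characters appear in both, in order. Since dp[14][13] = 11, nothing longer is possible.

11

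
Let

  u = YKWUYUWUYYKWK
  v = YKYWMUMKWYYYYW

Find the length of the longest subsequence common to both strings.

8

Taking Y [1,1], then K [2,2], then W [3,4], then U [4,6], then Y [5,11], then Y [9,12], then Y [10,13], then W [12,14] gives a common subsequence of length 8. Since dp[13][14] = 8, nothing longer is possible.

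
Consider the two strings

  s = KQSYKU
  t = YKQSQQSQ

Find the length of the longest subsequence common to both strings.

Let dp[i][j] be the LCS length of the first i characters of s and the first j characters of t. dp[i][j] = dp[i-1][j-1]+1 when the i-th and j-th characters match, else max(dp[i-1][j], dp[i][j-1]).
    ·  Y  K  Q  S  Q  Q  S  Q
 ·  0  0  0  0  0  0  0  0  0
 K  0  0  1  1  1  1  1  1  1
 Q  0  0  1  2  2  2  2  2  2
 S  0  0  1  2  3  3  3  3  3
 Y  0  1  1  2  3  3  3  3  3
 K  0  1  2  2  3  3  3  3  3
 U  0  1  2  2  3  3  3  3  3
dp[6][8] = 3. One LCS (by backtracking along matches): KQS.

3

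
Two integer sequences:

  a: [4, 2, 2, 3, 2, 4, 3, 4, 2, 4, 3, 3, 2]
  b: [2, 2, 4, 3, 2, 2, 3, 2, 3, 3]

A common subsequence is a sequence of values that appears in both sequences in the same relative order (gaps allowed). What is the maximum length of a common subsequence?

Let dp[i][j] be the LCS length of the first i values of a and the first j values of b. dp[i][j] = dp[i-1][j-1]+1 when the i-th and j-th values match, else max(dp[i-1][j], dp[i][j-1]).
    ·  2  2  4  3  2  2  3  2  3  3
 ·  0  0  0  0  0  0  0  0  0  0  0
 4  0  0  0  1  1  1  1  1  1  1  1
 2  0  1  1  1  1  2  2  2  2  2  2
 2  0  1  2  2  2  2  3  3  3  3  3
 3  0  1  2  2  3  3  3  4  4  4  4
 2  0  1  2  2  3  4  4  4  5  5  5
 4  0  1  2  3  3  4  4  4  5  5  5
 3  0  1  2  3  4  4  4  5  5  6  6
 4  0  1  2  3  4  4  4  5  5  6  6
 2  0  1  2  3  4  5  5  5  6  6  6
 4  0  1  2  3  4  5  5  5  6  6  6
 3  0  1  2  3  4  5  5  6  6  7  7
 3  0  1  2  3  4  5  5  6  6  7  8
 2  0  1  2  3  4  5  6  6  7  7  8
dp[13][10] = 8. One LCS (by backtracking along matches): 2, 2, 3, 2, 3, 2, 3, 3.

8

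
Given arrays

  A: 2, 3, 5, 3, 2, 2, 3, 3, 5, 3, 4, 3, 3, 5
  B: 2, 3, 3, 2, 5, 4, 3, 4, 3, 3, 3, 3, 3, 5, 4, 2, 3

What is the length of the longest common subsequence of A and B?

Taking 2 (A #1, B #1); then 3 (A #2, B #3); then 5 (A #3, B #5); then 3 (A #4, B #7); then 3 (A #7, B #9); then 3 (A #8, B #10); then 3 (A #10, B #11); then 3 (A #12, B #12); then 3 (A #13, B #13); then 5 (A #14, B #14) gives a common subsequence of length 10. The LCS DP gives dp[14][17] = 10, so this is optimal.

10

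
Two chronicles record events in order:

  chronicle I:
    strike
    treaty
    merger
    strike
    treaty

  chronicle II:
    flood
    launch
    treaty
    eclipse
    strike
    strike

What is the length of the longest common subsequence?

2

One common subsequence of length 2: strike (chronicle I #1, chronicle II #5), strike (chronicle I #4, chronicle II #6), and the DP table's final entry dp[5][6] is also 2, so no common subsequence is longer.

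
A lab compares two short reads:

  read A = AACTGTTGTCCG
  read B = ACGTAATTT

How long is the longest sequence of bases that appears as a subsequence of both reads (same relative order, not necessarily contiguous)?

Match A (read A #2, read B #1), then C (read A #3, read B #2), then T (read A #4, read B #4), then T (read A #6, read B #7), then T (read A #7, read B #8), then T (read A #9, read B #9) — 6 bases in the same relative order in both. Since dp[12][9] = 6, nothing longer is possible.

6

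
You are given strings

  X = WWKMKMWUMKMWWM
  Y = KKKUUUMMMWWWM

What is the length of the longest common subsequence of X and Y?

8

One common subsequence of length 8: K at X[3]=Y[2] → K at X[5]=Y[3] → M at X[6]=Y[7] → M at X[9]=Y[8] → M at X[11]=Y[9] → W at X[12]=Y[11] → W at X[13]=Y[12] → M at X[14]=Y[13], and the DP table's final entry dp[14][13] is also 8, so no common subsequence is longer.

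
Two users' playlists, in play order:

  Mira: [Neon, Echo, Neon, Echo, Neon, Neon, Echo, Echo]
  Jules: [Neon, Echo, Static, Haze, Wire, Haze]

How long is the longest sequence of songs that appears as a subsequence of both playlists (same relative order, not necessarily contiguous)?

One common subsequence of length 2: Neon [1,1]; then Echo [2,2], and the DP table's final entry dp[8][6] is also 2, so no common subsequence is longer.

2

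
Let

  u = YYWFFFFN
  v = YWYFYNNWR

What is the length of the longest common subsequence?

4

Let dp[i][j] be the LCS length of the first i characters of u and the first j characters of v. dp[i][j] = dp[i-1][j-1]+1 when the i-th and j-th characters match, else max(dp[i-1][j], dp[i][j-1]).
    ·  Y  W  Y  F  Y  N  N  W  R
 ·  0  0  0  0  0  0  0  0  0  0
 Y  0  1  1  1  1  1  1  1  1  1
 Y  0  1  1  2  2  2  2  2  2  2
 W  0  1  2  2  2  2  2  2  3  3
 F  0  1  2  2  3  3  3  3  3  3
 F  0  1  2  2  3  3  3  3  3  3
 F  0  1  2  2  3  3  3  3  3  3
 F  0  1  2  2  3  3  3  3  3  3
 N  0  1  2  2  3  3  4  4  4  4
dp[8][9] = 4. One LCS (by backtracking along matches): YYFN.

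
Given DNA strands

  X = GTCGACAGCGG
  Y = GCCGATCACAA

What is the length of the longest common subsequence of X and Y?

Taking G (X #1, Y #1), then C (X #3, Y #3), then G (X #4, Y #4), then A (X #5, Y #5), then C (X #6, Y #7), then A (X #7, Y #8), then C (X #9, Y #9) gives a common subsequence of length 7. Since dp[11][11] = 7, nothing longer is possible.

7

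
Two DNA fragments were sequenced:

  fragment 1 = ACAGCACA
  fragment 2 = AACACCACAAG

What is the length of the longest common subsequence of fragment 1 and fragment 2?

Pick A at fragment 1[1]=fragment 2[2] → C at fragment 1[2]=fragment 2[3] → A at fragment 1[3]=fragment 2[4] → C at fragment 1[5]=fragment 2[6] → A at fragment 1[6]=fragment 2[7] → C at fragment 1[7]=fragment 2[8] → A at fragment 1[8]=fragment 2[10]; all 7 bases appear in both, in order. The LCS DP gives dp[8][11] = 7, so this is optimal.

7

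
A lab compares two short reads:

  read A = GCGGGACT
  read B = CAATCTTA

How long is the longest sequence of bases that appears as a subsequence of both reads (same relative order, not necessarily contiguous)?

4

Let dp[i][j] be the LCS length of the first i bases of read A and the first j bases of read B. dp[i][j] = dp[i-1][j-1]+1 when the i-th and j-th bases match, else max(dp[i-1][j], dp[i][j-1]).
    ·  C  A  A  T  C  T  T  A
 ·  0  0  0  0  0  0  0  0  0
 G  0  0  0  0  0  0  0  0  0
 C  0  1  1  1  1  1  1  1  1
 G  0  1  1  1  1  1  1  1  1
 G  0  1  1  1  1  1  1  1  1
 G  0  1  1  1  1  1  1  1  1
 A  0  1  2  2  2  2  2  2  2
 C  0  1  2  2  2  3  3  3  3
 T  0  1  2  2  3  3  4  4  4
dp[8][8] = 4. One LCS (by backtracking along matches): CACT.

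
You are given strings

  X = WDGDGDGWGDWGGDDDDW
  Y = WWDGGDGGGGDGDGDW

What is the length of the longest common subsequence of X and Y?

13

Pick W [1,2] → D [2,3] → G [3,4] → G [5,5] → D [6,6] → G [7,7] → G [9,8] → G [12,9] → G [13,10] → D [14,11] → D [15,13] → D [17,15] → W [18,16]; all 13 characters appear in both, in order. Since dp[18][16] = 13, nothing longer is possible.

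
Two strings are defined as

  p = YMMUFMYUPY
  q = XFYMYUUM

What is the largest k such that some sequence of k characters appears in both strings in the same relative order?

One common subsequence of length 4: Y [1,3]; then M [2,4]; then U [4,7]; then M [6,8]. dp[10][8] = 4 confirms this is the maximum.

4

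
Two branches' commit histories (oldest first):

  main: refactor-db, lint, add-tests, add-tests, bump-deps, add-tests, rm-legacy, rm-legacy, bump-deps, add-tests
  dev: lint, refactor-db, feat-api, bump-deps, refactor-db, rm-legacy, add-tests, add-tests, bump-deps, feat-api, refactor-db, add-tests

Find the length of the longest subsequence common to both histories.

5

One common subsequence of length 5: refactor-db [1,5]; then add-tests [3,7]; then add-tests [4,8]; then bump-deps [5,9]; then add-tests [10,12], and the DP table's final entry dp[10][12] is also 5, so no common subsequence is longer.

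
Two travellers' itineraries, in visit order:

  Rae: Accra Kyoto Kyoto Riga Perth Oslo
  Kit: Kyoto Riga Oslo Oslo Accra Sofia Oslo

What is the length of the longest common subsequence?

Match Kyoto (Rae #3, Kit #1) → Riga (Rae #4, Kit #2) → Oslo (Rae #6, Kit #7) — 3 stops in the same relative order in both. The LCS DP gives dp[6][7] = 3, so this is optimal.

3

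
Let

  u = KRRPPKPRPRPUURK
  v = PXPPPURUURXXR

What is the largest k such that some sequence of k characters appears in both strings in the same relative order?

Match P (u #4, v #1), then P (u #5, v #3), then P (u #7, v #4), then P (u #9, v #5), then R (u #10, v #7), then U (u #12, v #8), then U (u #13, v #9), then R (u #14, v #13) — 8 characters in the same relative order in both. dp[15][13] = 8 confirms this is the maximum.

8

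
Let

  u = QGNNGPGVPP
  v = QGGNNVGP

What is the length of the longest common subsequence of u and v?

Let dp[i][j] be the LCS length of the first i characters of u and the first j characters of v. dp[i][j] = dp[i-1][j-1]+1 when the i-th and j-th characters match, else max(dp[i-1][j], dp[i][j-1]).
    ·  Q  G  G  N  N  V  G  P
 ·  0  0  0  0  0  0  0  0  0
 Q  0  1  1  1  1  1  1  1  1
 G  0  1  2  2  2  2  2  2  2
 N  0  1  2  2  3  3  3  3  3
 N  0  1  2  2  3  4  4  4  4
 G  0  1  2  3  3  4  4  5  5
 P  0  1  2  3  3  4  4  5  6
 G  0  1  2  3  3  4  4  5  6
 V  0  1  2  3  3  4  5  5  6
 P  0  1  2  3  3  4  5  5  6
 P  0  1  2  3  3  4  5  5  6
dp[10][8] = 6. One LCS (by backtracking along matches): QGNNGP.

6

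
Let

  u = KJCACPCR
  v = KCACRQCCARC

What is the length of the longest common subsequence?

6

Taking K (u #1, v #1); then C (u #3, v #2); then A (u #4, v #3); then C (u #5, v #7); then C (u #7, v #8); then R (u #8, v #10) gives a common subsequence of length 6. The LCS DP gives dp[8][11] = 6, so this is optimal.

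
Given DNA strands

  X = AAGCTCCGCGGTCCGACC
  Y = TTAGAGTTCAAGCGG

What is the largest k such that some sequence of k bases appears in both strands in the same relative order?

9

Match A [1,3], then A [2,5], then G [3,6], then T [5,8], then C [6,9], then G [8,12], then C [9,13], then G [11,14], then G [15,15] — 9 bases in the same relative order in both. The LCS DP gives dp[18][15] = 9, so this is optimal.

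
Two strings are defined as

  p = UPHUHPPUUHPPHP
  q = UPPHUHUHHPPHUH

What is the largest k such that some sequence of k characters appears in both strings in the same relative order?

Match U [1,1] → P [2,3] → H [3,4] → U [4,5] → H [5,6] → U [8,7] → H [10,9] → P [11,10] → P [12,11] → H [13,14] — 10 characters in the same relative order in both. dp[14][14] = 10 confirms this is the maximum.

10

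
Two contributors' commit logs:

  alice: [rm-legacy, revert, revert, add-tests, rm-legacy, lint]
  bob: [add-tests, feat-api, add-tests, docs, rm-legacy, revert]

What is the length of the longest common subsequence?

2

One common subsequence of length 2: rm-legacy (alice #1, bob #5), then revert (alice #3, bob #6), and the DP table's final entry dp[6][6] is also 2, so no common subsequence is longer.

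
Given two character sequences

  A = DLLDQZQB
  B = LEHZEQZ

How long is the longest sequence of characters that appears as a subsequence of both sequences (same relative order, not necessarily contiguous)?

3

One common subsequence of length 3: L at A[2]=B[1]; then Q at A[5]=B[6]; then Z at A[6]=B[7], and the DP table's final entry dp[8][7] is also 3, so no common subsequence is longer.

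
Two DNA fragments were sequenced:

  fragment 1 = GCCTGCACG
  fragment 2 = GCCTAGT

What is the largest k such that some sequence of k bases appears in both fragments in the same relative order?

6

Taking G at fragment 1[1]=fragment 2[1]; then C at fragment 1[2]=fragment 2[2]; then C at fragment 1[3]=fragment 2[3]; then T at fragment 1[4]=fragment 2[4]; then A at fragment 1[7]=fragment 2[5]; then G at fragment 1[9]=fragment 2[6] gives a common subsequence of length 6. The LCS DP gives dp[9][7] = 6, so this is optimal.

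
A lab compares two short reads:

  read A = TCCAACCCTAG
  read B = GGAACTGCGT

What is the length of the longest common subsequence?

Let dp[i][j] be the LCS length of the first i bases of read A and the first j bases of read B. dp[i][j] = dp[i-1][j-1]+1 when the i-th and j-th bases match, else max(dp[i-1][j], dp[i][j-1]).
    ·  G  G  A  A  C  T  G  C  G  T
 ·  0  0  0  0  0  0  0  0  0  0  0
 T  0  0  0  0  0  0  1  1  1  1  1
 C  0  0  0  0  0  1  1  1  2  2  2
 C  0  0  0  0  0  1  1  1  2  2  2
 A  0  0  0  1  1  1  1  1  2  2  2
 A  0  0  0  1  2  2  2  2  2  2  2
 C  0  0  0  1  2  3  3  3  3  3  3
 C  0  0  0  1  2  3  3  3  4  4  4
 C  0  0  0  1  2  3  3  3  4  4  4
 T  0  0  0  1  2  3  4  4  4  4  5
 A  0  0  0  1  2  3  4  4  4  4  5
 G  0  1  1  1  2  3  4  5  5  5  5
dp[11][10] = 5. One LCS (by backtracking along matches): AACCT.

5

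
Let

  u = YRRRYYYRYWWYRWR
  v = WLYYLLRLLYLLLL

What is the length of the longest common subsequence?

4

Match Y (u #1, v #3), Y (u #5, v #4), R (u #8, v #7), Y (u #9, v #10) — 4 characters in the same relative order in both. Since dp[15][14] = 4, nothing longer is possible.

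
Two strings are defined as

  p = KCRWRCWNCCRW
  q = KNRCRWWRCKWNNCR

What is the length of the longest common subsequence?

10

Match K (p #1, q #1); then C (p #2, q #4); then R (p #3, q #5); then W (p #4, q #7); then R (p #5, q #8); then C (p #6, q #9); then W (p #7, q #11); then N (p #8, q #13); then C (p #10, q #14); then R (p #11, q #15) — 10 characters in the same relative order in both. Since dp[12][15] = 10, nothing longer is possible.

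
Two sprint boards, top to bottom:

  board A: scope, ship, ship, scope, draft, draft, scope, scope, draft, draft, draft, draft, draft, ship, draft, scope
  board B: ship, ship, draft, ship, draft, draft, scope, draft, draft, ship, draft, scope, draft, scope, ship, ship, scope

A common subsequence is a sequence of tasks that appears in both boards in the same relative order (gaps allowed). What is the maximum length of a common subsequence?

11

Taking ship (board A #2, board B #2) → ship (board A #3, board B #4) → draft (board A #5, board B #5) → draft (board A #6, board B #6) → scope (board A #8, board B #7) → draft (board A #9, board B #8) → draft (board A #10, board B #9) → draft (board A #11, board B #11) → draft (board A #12, board B #13) → ship (board A #14, board B #16) → scope (board A #16, board B #17) gives a common subsequence of length 11. The LCS DP gives dp[16][17] = 11, so this is optimal.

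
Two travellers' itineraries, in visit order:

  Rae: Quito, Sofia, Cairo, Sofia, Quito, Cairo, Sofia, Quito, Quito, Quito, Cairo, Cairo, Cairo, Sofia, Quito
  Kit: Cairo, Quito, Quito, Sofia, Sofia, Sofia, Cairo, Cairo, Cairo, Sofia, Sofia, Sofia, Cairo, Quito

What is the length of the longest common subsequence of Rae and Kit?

9

Match Quito [1,3], then Sofia [2,4], then Sofia [4,5], then Sofia [7,6], then Cairo [11,7], then Cairo [12,8], then Cairo [13,9], then Sofia [14,12], then Quito [15,14] — 9 stops in the same relative order in both. Since dp[15][14] = 9, nothing longer is possible.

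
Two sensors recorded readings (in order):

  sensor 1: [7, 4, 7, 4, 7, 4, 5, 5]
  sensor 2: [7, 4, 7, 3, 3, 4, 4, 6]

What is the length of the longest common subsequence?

5

Match 7 (sensor 1 #1, sensor 2 #1); then 4 (sensor 1 #2, sensor 2 #2); then 7 (sensor 1 #3, sensor 2 #3); then 4 (sensor 1 #4, sensor 2 #6); then 4 (sensor 1 #6, sensor 2 #7) — 5 values in the same relative order in both. The LCS DP gives dp[8][8] = 5, so this is optimal.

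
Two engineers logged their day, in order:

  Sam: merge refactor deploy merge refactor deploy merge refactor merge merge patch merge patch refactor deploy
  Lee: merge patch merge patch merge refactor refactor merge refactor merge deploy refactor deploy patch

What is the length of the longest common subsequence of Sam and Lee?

8

One common subsequence of length 8: merge [1,5]; then refactor [2,6]; then refactor [5,7]; then merge [7,8]; then refactor [8,9]; then merge [9,10]; then refactor [14,12]; then deploy [15,13]. The LCS DP gives dp[15][14] = 8, so this is optimal.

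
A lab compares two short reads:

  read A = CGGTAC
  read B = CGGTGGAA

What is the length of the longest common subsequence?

5

One common subsequence of length 5: C (read A #1, read B #1), then G (read A #2, read B #2), then G (read A #3, read B #3), then T (read A #4, read B #4), then A (read A #5, read B #8). The LCS DP gives dp[6][8] = 5, so this is optimal.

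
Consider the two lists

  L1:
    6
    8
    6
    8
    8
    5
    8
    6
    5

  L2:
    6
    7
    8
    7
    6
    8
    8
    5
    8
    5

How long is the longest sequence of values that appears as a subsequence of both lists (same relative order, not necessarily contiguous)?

One common subsequence of length 8: 6 [1,1], then 8 [2,3], then 6 [3,5], then 8 [4,6], then 8 [5,7], then 5 [6,8], then 8 [7,9], then 5 [9,10]. dp[9][10] = 8 confirms this is the maximum.

8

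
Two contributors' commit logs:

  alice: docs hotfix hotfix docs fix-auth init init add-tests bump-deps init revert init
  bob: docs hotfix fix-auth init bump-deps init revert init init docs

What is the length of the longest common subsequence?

8

Match docs at alice[1]=bob[1]; then hotfix at alice[3]=bob[2]; then fix-auth at alice[5]=bob[3]; then init at alice[7]=bob[4]; then bump-deps at alice[9]=bob[5]; then init at alice[10]=bob[6]; then revert at alice[11]=bob[7]; then init at alice[12]=bob[9] — 8 commits in the same relative order in both. The LCS DP gives dp[12][10] = 8, so this is optimal.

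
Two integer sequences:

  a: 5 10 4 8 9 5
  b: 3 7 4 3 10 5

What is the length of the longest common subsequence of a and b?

2

Let dp[i][j] be the LCS length of the first i values of a and the first j values of b. dp[i][j] = dp[i-1][j-1]+1 when the i-th and j-th values match, else max(dp[i-1][j], dp[i][j-1]).
    ·  3  7  4  3 10  5
 ·  0  0  0  0  0  0  0
 5  0  0  0  0  0  0  1
10  0  0  0  0  0  1  1
 4  0  0  0  1  1  1  1
 8  0  0  0  1  1  1  1
 9  0  0  0  1  1  1  1
 5  0  0  0  1  1  1  2
dp[6][6] = 2. One LCS (by backtracking along matches): 10, 5.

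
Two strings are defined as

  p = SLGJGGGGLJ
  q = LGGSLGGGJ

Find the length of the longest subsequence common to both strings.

7

Let dp[i][j] be the LCS length of the first i characters of p and the first j characters of q. dp[i][j] = dp[i-1][j-1]+1 when the i-th and j-th characters match, else max(dp[i-1][j], dp[i][j-1]).
    ·  L  G  G  S  L  G  G  G  J
 ·  0  0  0  0  0  0  0  0  0  0
 S  0  0  0  0  1  1  1  1  1  1
 L  0  1  1  1  1  2  2  2  2  2
 G  0  1  2  2  2  2  3  3  3  3
 J  0  1  2  2  2  2  3  3  3  4
 G  0  1  2  3  3  3  3  4  4  4
 G  0  1  2  3  3  3  4  4  5  5
 G  0  1  2  3  3  3  4  5  5  5
 G  0  1  2  3  3  3  4  5  6  6
 L  0  1  2  3  3  4  4  5  6  6
 J  0  1  2  3  3  4  4  5  6  7
dp[10][9] = 7. One LCS (by backtracking along matches): LGGGGGJ.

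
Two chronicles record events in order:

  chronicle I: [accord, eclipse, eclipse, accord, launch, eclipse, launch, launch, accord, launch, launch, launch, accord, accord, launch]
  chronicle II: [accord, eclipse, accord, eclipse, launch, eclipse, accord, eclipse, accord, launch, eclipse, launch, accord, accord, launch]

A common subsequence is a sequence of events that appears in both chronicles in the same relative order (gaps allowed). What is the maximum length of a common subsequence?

11

One common subsequence of length 11: accord at chronicle I[1]=chronicle II[3] → eclipse at chronicle I[2]=chronicle II[4] → eclipse at chronicle I[3]=chronicle II[6] → accord at chronicle I[4]=chronicle II[7] → eclipse at chronicle I[6]=chronicle II[8] → accord at chronicle I[9]=chronicle II[9] → launch at chronicle I[10]=chronicle II[10] → launch at chronicle I[12]=chronicle II[12] → accord at chronicle I[13]=chronicle II[13] → accord at chronicle I[14]=chronicle II[14] → launch at chronicle I[15]=chronicle II[15], and the DP table's final entry dp[15][15] is also 11, so no common subsequence is longer.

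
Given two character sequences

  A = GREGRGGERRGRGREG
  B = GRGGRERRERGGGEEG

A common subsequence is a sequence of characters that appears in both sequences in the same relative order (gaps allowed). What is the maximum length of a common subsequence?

One common subsequence of length 11: G (A #1, B #1), then R (A #2, B #2), then G (A #4, B #4), then R (A #5, B #5), then E (A #8, B #6), then R (A #9, B #8), then R (A #10, B #10), then G (A #11, B #12), then G (A #13, B #13), then E (A #15, B #15), then G (A #16, B #16). dp[16][16] = 11 confirms this is the maximum.

11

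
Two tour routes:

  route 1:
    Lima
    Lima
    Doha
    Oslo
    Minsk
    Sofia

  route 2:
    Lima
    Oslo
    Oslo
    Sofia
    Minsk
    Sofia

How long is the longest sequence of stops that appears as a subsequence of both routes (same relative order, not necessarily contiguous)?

Pick Lima at route 1[1]=route 2[1] → Oslo at route 1[4]=route 2[3] → Minsk at route 1[5]=route 2[5] → Sofia at route 1[6]=route 2[6]; all 4 stops appear in both, in order. The LCS DP gives dp[6][6] = 4, so this is optimal.

4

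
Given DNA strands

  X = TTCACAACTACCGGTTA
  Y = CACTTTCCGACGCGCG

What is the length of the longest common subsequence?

Match T (X #1, Y #5); then T (X #2, Y #6); then C (X #3, Y #7); then C (X #5, Y #8); then A (X #7, Y #10); then C (X #8, Y #11); then C (X #11, Y #13); then C (X #12, Y #15); then G (X #14, Y #16) — 9 bases in the same relative order in both. Since dp[17][16] = 9, nothing longer is possible.

9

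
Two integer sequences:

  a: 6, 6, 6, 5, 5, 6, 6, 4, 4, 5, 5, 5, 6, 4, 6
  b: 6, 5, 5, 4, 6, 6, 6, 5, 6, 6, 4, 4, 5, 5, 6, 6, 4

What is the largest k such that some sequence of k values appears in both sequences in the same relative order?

Match 6 (a #1, b #5) → 6 (a #2, b #6) → 6 (a #3, b #7) → 5 (a #5, b #8) → 6 (a #6, b #9) → 6 (a #7, b #10) → 4 (a #8, b #11) → 4 (a #9, b #12) → 5 (a #10, b #13) → 5 (a #11, b #14) → 6 (a #13, b #16) → 4 (a #14, b #17) — 12 values in the same relative order in both. dp[15][17] = 12 confirms this is the maximum.

12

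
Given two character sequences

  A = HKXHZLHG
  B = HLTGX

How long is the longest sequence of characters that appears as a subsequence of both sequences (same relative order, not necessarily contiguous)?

Let dp[i][j] be the LCS length of the first i characters of A and the first j characters of B. dp[i][j] = dp[i-1][j-1]+1 when the i-th and j-th characters match, else max(dp[i-1][j], dp[i][j-1]).
    ·  H  L  T  G  X
 ·  0  0  0  0  0  0
 H  0  1  1  1  1  1
 K  0  1  1  1  1  1
 X  0  1  1  1  1  2
 H  0  1  1  1  1  2
 Z  0  1  1  1  1  2
 L  0  1  2  2  2  2
 H  0  1  2  2  2  2
 G  0  1  2  2  3  3
dp[8][5] = 3. One LCS (by backtracking along matches): HLG.

3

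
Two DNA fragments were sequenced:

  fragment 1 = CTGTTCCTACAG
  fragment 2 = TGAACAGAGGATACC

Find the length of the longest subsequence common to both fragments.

6

Match T [2,1], G [3,2], C [6,5], T [8,12], A [9,13], C [10,15] — 6 bases in the same relative order in both, and the DP table's final entry dp[12][15] is also 6, so no common subsequence is longer.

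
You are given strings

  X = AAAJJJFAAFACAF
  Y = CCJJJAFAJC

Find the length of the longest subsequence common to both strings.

Let dp[i][j] be the LCS length of the first i characters of X and the first j characters of Y. dp[i][j] = dp[i-1][j-1]+1 when the i-th and j-th characters match, else max(dp[i-1][j], dp[i][j-1]).
    ·  C  C  J  J  J  A  F  A  J  C
 ·  0  0  0  0  0  0  0  0  0  0  0
 A  0  0  0  0  0  0  1  1  1  1  1
 A  0  0  0  0  0  0  1  1  2  2  2
 A  0  0  0  0  0  0  1  1  2  2  2
 J  0  0  0  1  1  1  1  1  2  3  3
 J  0  0  0  1  2  2  2  2  2  3  3
 J  0  0  0  1  2  3  3  3  3  3  3
 F  0  0  0  1  2  3  3  4  4  4  4
 A  0  0  0  1  2  3  4  4  5  5  5
 A  0  0  0  1  2  3  4  4  5  5  5
 F  0  0  0  1  2  3  4  5  5  5  5
 A  0  0  0  1  2  3  4  5  6  6  6
 C  0  1  1  1  2  3  4  5  6  6  7
 A  0  1  1  1  2  3  4  5  6  6  7
 F  0  1  1  1  2  3  4  5  6  6  7
dp[14][10] = 7. One LCS (by backtracking along matches): JJJAFAC.

7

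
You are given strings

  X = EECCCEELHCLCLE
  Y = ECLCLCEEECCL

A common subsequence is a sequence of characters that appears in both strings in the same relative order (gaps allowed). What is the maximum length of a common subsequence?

9

Pick E at X[2]=Y[1], then C at X[3]=Y[2], then C at X[4]=Y[4], then C at X[5]=Y[6], then E at X[6]=Y[8], then E at X[7]=Y[9], then C at X[10]=Y[10], then C at X[12]=Y[11], then L at X[13]=Y[12]; all 9 characters appear in both, in order. The LCS DP gives dp[14][12] = 9, so this is optimal.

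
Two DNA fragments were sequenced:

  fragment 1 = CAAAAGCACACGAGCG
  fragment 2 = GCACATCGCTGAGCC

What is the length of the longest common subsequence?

10

Pick C at fragment 1[1]=fragment 2[2] → A at fragment 1[5]=fragment 2[3] → C at fragment 1[7]=fragment 2[4] → A at fragment 1[8]=fragment 2[5] → C at fragment 1[9]=fragment 2[7] → C at fragment 1[11]=fragment 2[9] → G at fragment 1[12]=fragment 2[11] → A at fragment 1[13]=fragment 2[12] → G at fragment 1[14]=fragment 2[13] → C at fragment 1[15]=fragment 2[15]; all 10 bases appear in both, in order. The LCS DP gives dp[16][15] = 10, so this is optimal.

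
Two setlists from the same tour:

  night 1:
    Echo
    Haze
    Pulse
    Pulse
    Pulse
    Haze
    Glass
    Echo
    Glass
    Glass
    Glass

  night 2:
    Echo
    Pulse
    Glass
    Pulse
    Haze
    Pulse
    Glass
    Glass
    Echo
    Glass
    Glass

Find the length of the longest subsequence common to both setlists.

One common subsequence of length 8: Echo [1,1]; then Pulse [3,2]; then Pulse [4,4]; then Pulse [5,6]; then Glass [7,8]; then Echo [8,9]; then Glass [10,10]; then Glass [11,11], and the DP table's final entry dp[11][11] is also 8, so no common subsequence is longer.

8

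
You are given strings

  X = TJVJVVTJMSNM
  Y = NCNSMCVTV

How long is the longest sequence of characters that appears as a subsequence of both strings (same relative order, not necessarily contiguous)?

Match T [1,8], then V [6,9] — 2 characters in the same relative order in both. dp[12][9] = 2 confirms this is the maximum.

2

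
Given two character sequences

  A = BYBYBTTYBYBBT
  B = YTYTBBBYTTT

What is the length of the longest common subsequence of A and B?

7

Let dp[i][j] be the LCS length of the first i characters of A and the first j characters of B. dp[i][j] = dp[i-1][j-1]+1 when the i-th and j-th characters match, else max(dp[i-1][j], dp[i][j-1]).
    ·  Y  T  Y  T  B  B  B  Y  T  T  T
 ·  0  0  0  0  0  0  0  0  0  0  0  0
 B  0  0  0  0  0  1  1  1  1  1  1  1
 Y  0  1  1  1  1  1  1  1  2  2  2  2
 B  0  1  1  1  1  2  2  2  2  2  2  2
 Y  0  1  1  2  2  2  2  2  3  3  3  3
 B  0  1  1  2  2  3  3  3  3  3  3  3
 T  0  1  2  2  3  3  3  3  3  4  4  4
 T  0  1  2  2  3  3  3  3  3  4  5  5
 Y  0  1  2  3  3  3  3  3  4  4  5  5
 B  0  1  2  3  3  4  4  4  4  4  5  5
 Y  0  1  2  3  3  4  4  4  5  5  5  5
 B  0  1  2  3  3  4  5  5  5  5  5  5
 B  0  1  2  3  3  4  5  6  6  6  6  6
 T  0  1  2  3  4  4  5  6  6  7  7  7
dp[13][11] = 7. One LCS (by backtracking along matches): YYTBBBT.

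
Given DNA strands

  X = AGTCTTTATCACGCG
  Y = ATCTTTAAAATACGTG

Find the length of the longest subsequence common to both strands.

Pick A (X #1, Y #1), then T (X #3, Y #2), then C (X #4, Y #3), then T (X #5, Y #4), then T (X #6, Y #5), then T (X #7, Y #6), then A (X #8, Y #10), then T (X #9, Y #11), then A (X #11, Y #12), then C (X #12, Y #13), then G (X #13, Y #14), then G (X #15, Y #16); all 12 bases appear in both, in order. The LCS DP gives dp[15][16] = 12, so this is optimal.

12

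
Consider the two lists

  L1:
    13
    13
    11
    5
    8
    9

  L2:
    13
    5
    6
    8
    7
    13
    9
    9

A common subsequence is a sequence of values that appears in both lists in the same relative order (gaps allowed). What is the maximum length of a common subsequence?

Match 13 at L1[2]=L2[1], then 5 at L1[4]=L2[2], then 8 at L1[5]=L2[4], then 9 at L1[6]=L2[8] — 4 values in the same relative order in both. The LCS DP gives dp[6][8] = 4, so this is optimal.

4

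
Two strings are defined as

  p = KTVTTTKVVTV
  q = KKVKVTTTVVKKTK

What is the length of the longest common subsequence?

8

One common subsequence of length 8: K at p[1]=q[4]; then V at p[3]=q[5]; then T at p[4]=q[6]; then T at p[5]=q[7]; then T at p[6]=q[8]; then V at p[8]=q[9]; then V at p[9]=q[10]; then T at p[10]=q[13]. Since dp[11][14] = 8, nothing longer is possible.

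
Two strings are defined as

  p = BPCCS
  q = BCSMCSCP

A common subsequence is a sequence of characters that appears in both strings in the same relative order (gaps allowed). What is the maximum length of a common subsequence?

4

Let dp[i][j] be the LCS length of the first i characters of p and the first j characters of q. dp[i][j] = dp[i-1][j-1]+1 when the i-th and j-th characters match, else max(dp[i-1][j], dp[i][j-1]).
    ·  B  C  S  M  C  S  C  P
 ·  0  0  0  0  0  0  0  0  0
 B  0  1  1  1  1  1  1  1  1
 P  0  1  1  1  1  1  1  1  2
 C  0  1  2  2  2  2  2  2  2
 C  0  1  2  2  2  3  3  3  3
 S  0  1  2  3  3  3  4  4  4
dp[5][8] = 4. One LCS (by backtracking along matches): BCCS.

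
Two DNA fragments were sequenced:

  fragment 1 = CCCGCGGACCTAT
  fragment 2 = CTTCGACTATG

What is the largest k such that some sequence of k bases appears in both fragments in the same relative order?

8

Pick C [1,1]; then C [5,4]; then G [7,5]; then A [8,6]; then C [10,7]; then T [11,8]; then A [12,9]; then T [13,10]; all 8 bases appear in both, in order. The LCS DP gives dp[13][11] = 8, so this is optimal.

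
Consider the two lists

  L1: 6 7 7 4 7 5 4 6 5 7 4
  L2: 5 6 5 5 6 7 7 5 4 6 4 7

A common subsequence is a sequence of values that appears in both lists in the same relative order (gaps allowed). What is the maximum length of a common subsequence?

7

Pick 6 [1,5]; then 7 [3,6]; then 7 [5,7]; then 5 [6,8]; then 4 [7,9]; then 6 [8,10]; then 7 [10,12]; all 7 values appear in both, in order. dp[11][12] = 7 confirms this is the maximum.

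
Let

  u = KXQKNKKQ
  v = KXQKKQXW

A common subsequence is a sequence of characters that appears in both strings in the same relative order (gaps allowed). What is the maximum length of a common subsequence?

Let dp[i][j] be the LCS length of the first i characters of u and the first j characters of v. dp[i][j] = dp[i-1][j-1]+1 when the i-th and j-th characters match, else max(dp[i-1][j], dp[i][j-1]).
    ·  K  X  Q  K  K  Q  X  W
 ·  0  0  0  0  0  0  0  0  0
 K  0  1  1  1  1  1  1  1  1
 X  0  1  2  2  2  2  2  2  2
 Q  0  1  2  3  3  3  3  3  3
 K  0  1  2  3  4  4  4  4  4
 N  0  1  2  3  4  4  4  4  4
 K  0  1  2  3  4  5  5  5  5
 K  0  1  2  3  4  5  5  5  5
 Q  0  1  2  3  4  5  6  6  6
dp[8][8] = 6. One LCS (by backtracking along matches): KXQKKQ.

6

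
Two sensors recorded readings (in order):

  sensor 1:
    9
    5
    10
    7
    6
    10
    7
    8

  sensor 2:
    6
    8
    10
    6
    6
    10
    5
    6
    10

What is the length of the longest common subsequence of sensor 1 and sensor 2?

Match 5 (sensor 1 #2, sensor 2 #7), then 6 (sensor 1 #5, sensor 2 #8), then 10 (sensor 1 #6, sensor 2 #9) — 3 values in the same relative order in both. The LCS DP gives dp[8][9] = 3, so this is optimal.

3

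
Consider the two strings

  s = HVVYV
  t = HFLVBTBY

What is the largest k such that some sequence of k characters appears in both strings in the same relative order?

Taking H [1,1]; then V [2,4]; then Y [4,8] gives a common subsequence of length 3. Since dp[5][8] = 3, nothing longer is possible.

3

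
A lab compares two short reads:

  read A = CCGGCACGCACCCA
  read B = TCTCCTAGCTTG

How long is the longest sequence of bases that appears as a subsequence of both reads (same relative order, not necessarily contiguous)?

Match C at read A[1]=read B[2], then C at read A[2]=read B[4], then C at read A[5]=read B[5], then A at read A[6]=read B[7], then C at read A[7]=read B[9], then G at read A[8]=read B[12] — 6 bases in the same relative order in both. dp[14][12] = 6 confirms this is the maximum.

6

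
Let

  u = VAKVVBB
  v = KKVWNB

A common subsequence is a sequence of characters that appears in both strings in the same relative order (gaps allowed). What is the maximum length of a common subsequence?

Pick K at u[3]=v[2] → V at u[4]=v[3] → B at u[7]=v[6]; all 3 characters appear in both, in order. The LCS DP gives dp[7][6] = 3, so this is optimal.

3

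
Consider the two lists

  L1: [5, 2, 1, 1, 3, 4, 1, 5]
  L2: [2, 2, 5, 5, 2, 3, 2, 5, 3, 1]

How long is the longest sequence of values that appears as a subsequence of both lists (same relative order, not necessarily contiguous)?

4

One common subsequence of length 4: 5 at L1[1]=L2[4], 2 at L1[2]=L2[7], 3 at L1[5]=L2[9], 1 at L1[7]=L2[10], and the DP table's final entry dp[8][10] is also 4, so no common subsequence is longer.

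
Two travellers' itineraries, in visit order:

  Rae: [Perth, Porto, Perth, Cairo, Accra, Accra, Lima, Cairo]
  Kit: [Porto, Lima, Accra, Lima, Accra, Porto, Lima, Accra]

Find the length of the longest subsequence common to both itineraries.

4

One common subsequence of length 4: Porto at Rae[2]=Kit[1]; then Accra at Rae[5]=Kit[3]; then Accra at Rae[6]=Kit[5]; then Lima at Rae[7]=Kit[7]. Since dp[8][8] = 4, nothing longer is possible.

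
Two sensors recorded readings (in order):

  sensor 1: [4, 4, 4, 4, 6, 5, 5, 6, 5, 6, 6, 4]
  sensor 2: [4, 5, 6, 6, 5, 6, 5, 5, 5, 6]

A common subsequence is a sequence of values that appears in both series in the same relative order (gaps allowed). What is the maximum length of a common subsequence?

One common subsequence of length 6: 4 at sensor 1[1]=sensor 2[1]; then 6 at sensor 1[5]=sensor 2[6]; then 5 at sensor 1[6]=sensor 2[7]; then 5 at sensor 1[7]=sensor 2[8]; then 5 at sensor 1[9]=sensor 2[9]; then 6 at sensor 1[11]=sensor 2[10]. Since dp[12][10] = 6, nothing longer is possible.

6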